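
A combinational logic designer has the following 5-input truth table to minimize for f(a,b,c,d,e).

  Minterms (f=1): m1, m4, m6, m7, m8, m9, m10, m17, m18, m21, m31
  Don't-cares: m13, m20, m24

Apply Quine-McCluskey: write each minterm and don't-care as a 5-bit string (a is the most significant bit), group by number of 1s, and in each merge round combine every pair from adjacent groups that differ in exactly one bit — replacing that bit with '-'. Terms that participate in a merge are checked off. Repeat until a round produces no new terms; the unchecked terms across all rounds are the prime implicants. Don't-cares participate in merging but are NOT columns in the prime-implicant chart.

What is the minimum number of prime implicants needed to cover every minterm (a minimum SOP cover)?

7

[col 0] 00001*, 00100*, 00110*, 00111*, 01000*, 01001*, 01010*, 01101*, 10001*, 10010, 10100*, 10101*, 11000*, 11111
[col 1] -0001, -0100, -1000, 0-001, 001-0, 0011-, 01-01, 010-0, 0100-, 10-01, 1010-
Prime implicants: -0001, -0100, -1000, 0-001, 001-0, 0011-, 01-01, 010-0, 0100-, 10-01, 10010, 1010-, 11111
PI chart (minterm → PIs covering it):
  1 | -0001,0-001
  4 | -0100,001-0
  6 | 001-0,0011-
  7 | 0011-  (sole → essential)
  8 | -1000,010-0,0100-
  9 | 0-001,01-01,0100-
  10 | 010-0  (sole → essential)
  17 | -0001,10-01
  18 | 10010  (sole → essential)
  21 | 10-01,1010-
  31 | 11111  (sole → essential)
Essential prime implicants: 0011-, 010-0, 10010, 11111
Petrick residual → -0100, 0-001, 10-01
Minimum SOP uses 7 PIs: b'cd'e' + a'c'd'e + a'b'cd + a'bc'e' + ab'd'e + ab'c'de' + abcde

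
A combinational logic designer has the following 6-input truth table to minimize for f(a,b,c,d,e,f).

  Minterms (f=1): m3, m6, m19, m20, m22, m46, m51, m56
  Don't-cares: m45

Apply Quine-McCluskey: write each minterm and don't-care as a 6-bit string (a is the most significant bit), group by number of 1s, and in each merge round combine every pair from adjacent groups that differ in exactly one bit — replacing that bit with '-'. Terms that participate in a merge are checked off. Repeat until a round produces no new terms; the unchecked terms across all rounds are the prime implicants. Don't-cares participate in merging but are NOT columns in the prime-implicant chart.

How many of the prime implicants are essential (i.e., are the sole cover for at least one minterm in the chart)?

6

size-2^0 implicants → 000011(✓)  000110(✓)  010011(✓)  010100(✓)  010110(✓)  101101  101110  110011(✓)  111000
size-2^1 implicants → -10011  0-0011  0-0110  0101-0
Unchecked terms (primes): -10011, 0-0011, 0-0110, 0101-0, 101101, 101110, 111000
Minterm coverage:
  m3 ⊆ 0-0011 [E]
  m6 ⊆ 0-0110 [E]
  m19 ⊆ -10011,0-0011
  m20 ⊆ 0101-0 [E]
  m22 ⊆ 0-0110,0101-0
  m46 ⊆ 101110 [E]
  m51 ⊆ -10011 [E]
  m56 ⊆ 111000 [E]
E = {-10011, 0-0011, 0-0110, 0101-0, 101110, 111000}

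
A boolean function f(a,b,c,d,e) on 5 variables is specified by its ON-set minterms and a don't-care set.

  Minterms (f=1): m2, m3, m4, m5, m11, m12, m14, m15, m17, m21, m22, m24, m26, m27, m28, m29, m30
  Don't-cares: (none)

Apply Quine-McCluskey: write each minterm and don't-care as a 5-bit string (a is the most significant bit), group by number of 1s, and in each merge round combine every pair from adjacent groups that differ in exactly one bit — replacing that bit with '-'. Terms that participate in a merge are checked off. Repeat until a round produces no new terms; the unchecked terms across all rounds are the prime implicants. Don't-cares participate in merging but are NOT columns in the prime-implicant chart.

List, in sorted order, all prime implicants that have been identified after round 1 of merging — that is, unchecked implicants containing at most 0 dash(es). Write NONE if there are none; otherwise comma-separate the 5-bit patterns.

[col 0] 00010*, 00011*, 00100*, 00101*, 01011*, 01100*, 01110*, 01111*, 10001*, 10101*, 10110*, 11000*, 11010*, 11011*, 11100*, 11101*, 11110*
[col 1] -0101, -1011, -1100*, -1110*, 0-011, 0-100, 0001-, 0010-, 01-11, 011-0*, 0111-, 1-101, 1-110, 10-01, 11-00*, 11-10*, 110-0*, 1101-, 111-0*, 1110-
[col 2] -11-0, 11--0
Prime implicants: -0101, -1011, -11-0, 0-011, 0-100, 0001-, 0010-, 01-11, 0111-, 1-101, 1-110, 10-01, 11--0, 1101-, 1110-

NONE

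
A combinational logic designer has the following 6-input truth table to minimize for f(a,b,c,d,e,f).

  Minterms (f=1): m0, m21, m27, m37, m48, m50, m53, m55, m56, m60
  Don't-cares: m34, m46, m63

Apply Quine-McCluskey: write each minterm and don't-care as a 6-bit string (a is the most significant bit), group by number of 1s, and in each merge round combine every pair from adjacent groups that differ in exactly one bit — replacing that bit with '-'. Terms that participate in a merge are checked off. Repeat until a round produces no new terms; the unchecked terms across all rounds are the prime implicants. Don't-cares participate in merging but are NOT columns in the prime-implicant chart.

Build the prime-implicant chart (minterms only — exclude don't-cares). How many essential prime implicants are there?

size-2^0 implicants → 000000  010101(✓)  011011  100010(✓)  100101(✓)  101110  110000(✓)  110010(✓)  110101(✓)  110111(✓)  111000(✓)  111100(✓)  111111(✓)
size-2^1 implicants → -10101  1-0010  1-0101  11-000  11-111  1100-0  1101-1  111-00
Unchecked terms (primes): -10101, 000000, 011011, 1-0010, 1-0101, 101110, 11-000, 11-111, 1100-0, 1101-1, 111-00
Minterm coverage:
  m0 ⊆ 000000 [E]
  m21 ⊆ -10101 [E]
  m27 ⊆ 011011 [E]
  m37 ⊆ 1-0101 [E]
  m48 ⊆ 11-000,1100-0
  m50 ⊆ 1-0010,1100-0
  m53 ⊆ -10101,1-0101,1101-1
  m55 ⊆ 11-111,1101-1
  m56 ⊆ 11-000,111-00
  m60 ⊆ 111-00 [E]
E = {-10101, 000000, 011011, 1-0101, 111-00}

5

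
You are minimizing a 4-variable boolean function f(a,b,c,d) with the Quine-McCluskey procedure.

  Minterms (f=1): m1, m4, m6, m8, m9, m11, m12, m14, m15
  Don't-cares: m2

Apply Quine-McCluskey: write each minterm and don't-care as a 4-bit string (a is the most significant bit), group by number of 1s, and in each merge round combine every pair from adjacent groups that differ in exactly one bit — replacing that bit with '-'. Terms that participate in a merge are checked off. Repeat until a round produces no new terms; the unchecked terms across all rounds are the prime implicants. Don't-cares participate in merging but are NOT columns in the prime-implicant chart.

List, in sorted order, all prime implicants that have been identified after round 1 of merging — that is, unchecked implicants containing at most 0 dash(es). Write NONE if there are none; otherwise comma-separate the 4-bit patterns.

size-2^0 implicants → 0001(✓)  0010(✓)  0100(✓)  0110(✓)  1000(✓)  1001(✓)  1011(✓)  1100(✓)  1110(✓)  1111(✓)
size-2^1 implicants → -001  -100(✓)  -110(✓)  0-10  01-0(✓)  1-00  1-11  10-1  100-  11-0(✓)  111-
size-2^2 implicants → -1-0
Unchecked terms (primes): -001, -1-0, 0-10, 1-00, 1-11, 10-1, 100-, 111-

NONE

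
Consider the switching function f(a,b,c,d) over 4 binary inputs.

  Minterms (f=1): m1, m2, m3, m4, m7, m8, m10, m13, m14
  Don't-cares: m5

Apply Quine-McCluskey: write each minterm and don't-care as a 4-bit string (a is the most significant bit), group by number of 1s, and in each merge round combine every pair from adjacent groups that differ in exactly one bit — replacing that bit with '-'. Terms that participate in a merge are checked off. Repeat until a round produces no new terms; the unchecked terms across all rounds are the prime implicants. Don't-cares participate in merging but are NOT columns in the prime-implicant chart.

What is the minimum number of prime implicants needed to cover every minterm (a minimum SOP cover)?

Round 0: 0001✓ 0010✓ 0011✓ 0100✓ 0101✓ 0111✓ 1000✓ 1010✓ 1101✓ 1110✓
Round 1: -010 -101 0-01✓ 0-11✓ 00-1✓ 001- 01-1✓ 010- 1-10 10-0
Round 2: 0--1
PIs = {-010, -101, 0--1, 001-, 010-, 1-10, 10-0}
Coverage chart:
  m1: 0--1 ←essential
  m2: -010,001-
  m3: 0--1,001-
  m4: 010- ←essential
  m7: 0--1 ←essential
  m8: 10-0 ←essential
  m10: -010,1-10,10-0
  m13: -101 ←essential
  m14: 1-10 ←essential
Essential: -101, 0--1, 010-, 1-10, 10-0
Petrick residual → -010
Min cover (6 terms): b'cd' + bc'd + a'd + a'bc' + acd' + ab'd'

6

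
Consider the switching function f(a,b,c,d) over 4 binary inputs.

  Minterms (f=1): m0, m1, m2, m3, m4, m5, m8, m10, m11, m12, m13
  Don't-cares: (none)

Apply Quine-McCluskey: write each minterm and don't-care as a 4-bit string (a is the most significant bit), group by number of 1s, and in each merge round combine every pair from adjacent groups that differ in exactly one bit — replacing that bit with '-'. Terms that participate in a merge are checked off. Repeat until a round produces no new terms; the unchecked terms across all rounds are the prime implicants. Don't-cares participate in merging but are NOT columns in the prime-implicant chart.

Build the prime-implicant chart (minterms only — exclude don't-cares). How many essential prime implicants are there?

2

[col 0] 0000*, 0001*, 0010*, 0011*, 0100*, 0101*, 1000*, 1010*, 1011*, 1100*, 1101*
[col 1] -000*, -010*, -011*, -100*, -101*, 0-00*, 0-01*, 00-0*, 00-1*, 000-*, 001-*, 010-*, 1-00*, 10-0*, 101-*, 110-*
[col 2] --00, -0-0, -01-, -10-, 0-0-, 00--
Prime implicants: --00, -0-0, -01-, -10-, 0-0-, 00--
PI chart (minterm → PIs covering it):
  0 | --00,-0-0,0-0-,00--
  1 | 0-0-,00--
  2 | -0-0,-01-,00--
  3 | -01-,00--
  4 | --00,-10-,0-0-
  5 | -10-,0-0-
  8 | --00,-0-0
  10 | -0-0,-01-
  11 | -01-  (sole → essential)
  12 | --00,-10-
  13 | -10-  (sole → essential)
Essential prime implicants: -01-, -10-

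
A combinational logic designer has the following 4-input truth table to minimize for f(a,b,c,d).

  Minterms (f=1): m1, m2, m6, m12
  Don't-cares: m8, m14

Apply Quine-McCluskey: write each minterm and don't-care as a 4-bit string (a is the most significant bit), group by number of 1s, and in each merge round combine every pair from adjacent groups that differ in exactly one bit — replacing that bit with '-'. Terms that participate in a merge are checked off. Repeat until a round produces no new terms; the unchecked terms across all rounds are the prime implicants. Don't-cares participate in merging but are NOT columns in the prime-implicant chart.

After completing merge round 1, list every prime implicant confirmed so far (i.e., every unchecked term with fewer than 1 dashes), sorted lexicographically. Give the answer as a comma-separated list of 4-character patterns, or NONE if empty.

0001

[col 0] 0001, 0010*, 0110*, 1000*, 1100*, 1110*
[col 1] -110, 0-10, 1-00, 11-0
Prime implicants: -110, 0-10, 0001, 1-00, 11-0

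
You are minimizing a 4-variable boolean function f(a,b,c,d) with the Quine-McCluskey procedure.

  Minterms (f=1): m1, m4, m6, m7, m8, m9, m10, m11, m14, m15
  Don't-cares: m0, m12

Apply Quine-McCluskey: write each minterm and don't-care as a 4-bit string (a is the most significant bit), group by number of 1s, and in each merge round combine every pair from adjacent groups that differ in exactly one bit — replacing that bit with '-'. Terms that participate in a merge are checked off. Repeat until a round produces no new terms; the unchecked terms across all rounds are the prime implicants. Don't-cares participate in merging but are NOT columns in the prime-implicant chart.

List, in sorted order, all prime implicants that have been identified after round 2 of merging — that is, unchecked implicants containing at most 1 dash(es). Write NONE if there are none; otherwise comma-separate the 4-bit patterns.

Round 0: 0000✓ 0001✓ 0100✓ 0110✓ 0111✓ 1000✓ 1001✓ 1010✓ 1011✓ 1100✓ 1110✓ 1111✓
Round 1: -000✓ -001✓ -100✓ -110✓ -111✓ 0-00✓ 000-✓ 01-0✓ 011-✓ 1-00✓ 1-10✓ 1-11✓ 10-0✓ 10-1✓ 100-✓ 101-✓ 11-0✓ 111-✓
Round 2: --00 -00- -1-0 -11- 1--0 1-1- 10--
PIs = {--00, -00-, -1-0, -11-, 1--0, 1-1-, 10--}

NONE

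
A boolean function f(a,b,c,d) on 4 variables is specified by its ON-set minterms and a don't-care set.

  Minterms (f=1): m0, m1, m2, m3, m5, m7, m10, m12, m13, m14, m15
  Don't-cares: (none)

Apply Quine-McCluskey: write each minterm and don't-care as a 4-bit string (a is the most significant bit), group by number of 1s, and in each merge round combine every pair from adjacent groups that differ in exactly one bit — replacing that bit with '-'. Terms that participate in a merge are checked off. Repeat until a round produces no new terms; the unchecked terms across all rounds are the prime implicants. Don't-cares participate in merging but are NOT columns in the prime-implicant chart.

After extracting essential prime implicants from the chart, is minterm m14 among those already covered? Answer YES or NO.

size-2^0 implicants → 0000(✓)  0001(✓)  0010(✓)  0011(✓)  0101(✓)  0111(✓)  1010(✓)  1100(✓)  1101(✓)  1110(✓)  1111(✓)
size-2^1 implicants → -010  -101(✓)  -111(✓)  0-01(✓)  0-11(✓)  00-0(✓)  00-1(✓)  000-(✓)  001-(✓)  01-1(✓)  1-10  11-0(✓)  11-1(✓)  110-(✓)  111-(✓)
size-2^2 implicants → -1-1  0--1  00--  11--
Unchecked terms (primes): -010, -1-1, 0--1, 00--, 1-10, 11--
Minterm coverage:
  m0 ⊆ 00-- [E]
  m1 ⊆ 0--1,00--
  m2 ⊆ -010,00--
  m3 ⊆ 0--1,00--
  m5 ⊆ -1-1,0--1
  m7 ⊆ -1-1,0--1
  m10 ⊆ -010,1-10
  m12 ⊆ 11-- [E]
  m13 ⊆ -1-1,11--
  m14 ⊆ 1-10,11--
  m15 ⊆ -1-1,11--
E = {00--, 11--}

YES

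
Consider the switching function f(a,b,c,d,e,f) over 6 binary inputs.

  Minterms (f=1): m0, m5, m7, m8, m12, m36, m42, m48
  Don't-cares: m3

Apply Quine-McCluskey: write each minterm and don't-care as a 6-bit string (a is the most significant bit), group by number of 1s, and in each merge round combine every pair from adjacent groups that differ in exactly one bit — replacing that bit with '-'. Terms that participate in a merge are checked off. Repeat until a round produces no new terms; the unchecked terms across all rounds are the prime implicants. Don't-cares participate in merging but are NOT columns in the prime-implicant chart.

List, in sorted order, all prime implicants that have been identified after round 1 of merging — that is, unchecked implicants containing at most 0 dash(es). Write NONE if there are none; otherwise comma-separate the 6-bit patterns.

[col 0] 000000*, 000011*, 000101*, 000111*, 001000*, 001100*, 100100, 101010, 110000
[col 1] 00-000, 000-11, 0001-1, 001-00
Prime implicants: 00-000, 000-11, 0001-1, 001-00, 100100, 101010, 110000

100100, 101010, 110000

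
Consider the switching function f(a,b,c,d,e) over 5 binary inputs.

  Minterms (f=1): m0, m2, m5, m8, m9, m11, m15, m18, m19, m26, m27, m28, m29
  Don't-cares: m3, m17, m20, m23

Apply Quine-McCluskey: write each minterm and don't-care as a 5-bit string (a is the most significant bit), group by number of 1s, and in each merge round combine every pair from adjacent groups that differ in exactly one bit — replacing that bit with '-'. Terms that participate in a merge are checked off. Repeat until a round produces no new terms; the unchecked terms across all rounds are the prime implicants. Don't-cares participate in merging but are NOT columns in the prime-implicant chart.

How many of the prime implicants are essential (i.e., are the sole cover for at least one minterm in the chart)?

size-2^0 implicants → 00000(✓)  00010(✓)  00011(✓)  00101  01000(✓)  01001(✓)  01011(✓)  01111(✓)  10001(✓)  10010(✓)  10011(✓)  10100(✓)  10111(✓)  11010(✓)  11011(✓)  11100(✓)  11101(✓)
size-2^1 implicants → -0010(✓)  -0011(✓)  -1011(✓)  0-000  0-011(✓)  000-0  0001-(✓)  01-11  010-1  0100-  1-010(✓)  1-011(✓)  1-100  10-11  100-1  1001-(✓)  1101-(✓)  1110-
size-2^2 implicants → --011  -001-  1-01-
Unchecked terms (primes): --011, -001-, 0-000, 000-0, 00101, 01-11, 010-1, 0100-, 1-01-, 1-100, 10-11, 100-1, 1110-
Minterm coverage:
  m0 ⊆ 0-000,000-0
  m2 ⊆ -001-,000-0
  m5 ⊆ 00101 [E]
  m8 ⊆ 0-000,0100-
  m9 ⊆ 010-1,0100-
  m11 ⊆ --011,01-11,010-1
  m15 ⊆ 01-11 [E]
  m18 ⊆ -001-,1-01-
  m19 ⊆ --011,-001-,1-01-,10-11,100-1
  m26 ⊆ 1-01- [E]
  m27 ⊆ --011,1-01-
  m28 ⊆ 1-100,1110-
  m29 ⊆ 1110- [E]
E = {00101, 01-11, 1-01-, 1110-}

4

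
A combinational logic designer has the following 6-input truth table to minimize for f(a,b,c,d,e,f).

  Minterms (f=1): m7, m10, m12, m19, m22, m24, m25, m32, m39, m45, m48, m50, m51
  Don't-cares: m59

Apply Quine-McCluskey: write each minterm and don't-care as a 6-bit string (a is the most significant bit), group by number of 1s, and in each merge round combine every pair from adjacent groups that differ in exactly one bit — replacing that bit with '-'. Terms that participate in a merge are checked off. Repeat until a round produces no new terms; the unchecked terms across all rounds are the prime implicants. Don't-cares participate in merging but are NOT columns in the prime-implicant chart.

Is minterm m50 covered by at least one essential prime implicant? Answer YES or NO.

Round 0: 000111✓ 001010 001100 010011✓ 010110 011000✓ 011001✓ 100000✓ 100111✓ 101101 110000✓ 110010✓ 110011✓ 111011✓
Round 1: -00111 -10011 01100- 1-0000 11-011 1100-0 11001-
PIs = {-00111, -10011, 001010, 001100, 010110, 01100-, 1-0000, 101101, 11-011, 1100-0, 11001-}
Coverage chart:
  m7: -00111 ←essential
  m10: 001010 ←essential
  m12: 001100 ←essential
  m19: -10011 ←essential
  m22: 010110 ←essential
  m24: 01100- ←essential
  m25: 01100- ←essential
  m32: 1-0000 ←essential
  m39: -00111 ←essential
  m45: 101101 ←essential
  m48: 1-0000,1100-0
  m50: 1100-0,11001-
  m51: -10011,11-011,11001-
Essential: -00111, -10011, 001010, 001100, 010110, 01100-, 1-0000, 101101

NO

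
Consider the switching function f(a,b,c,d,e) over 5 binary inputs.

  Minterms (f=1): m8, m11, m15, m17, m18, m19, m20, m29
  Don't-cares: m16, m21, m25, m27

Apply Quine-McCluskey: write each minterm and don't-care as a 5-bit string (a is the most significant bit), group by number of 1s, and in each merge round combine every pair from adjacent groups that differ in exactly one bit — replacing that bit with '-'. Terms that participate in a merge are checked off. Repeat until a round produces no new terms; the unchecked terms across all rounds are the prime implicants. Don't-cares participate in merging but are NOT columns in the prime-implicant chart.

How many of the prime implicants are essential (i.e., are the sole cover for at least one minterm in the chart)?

5

Round 0: 01000 01011✓ 01111✓ 10000✓ 10001✓ 10010✓ 10011✓ 10100✓ 10101✓ 11001✓ 11011✓ 11101✓
Round 1: -1011 01-11 1-001✓ 1-011✓ 1-101✓ 10-00✓ 10-01✓ 100-0✓ 100-1✓ 1000-✓ 1001-✓ 1010-✓ 11-01✓ 110-1✓
Round 2: 1--01 1-0-1 10-0- 100--
PIs = {-1011, 01-11, 01000, 1--01, 1-0-1, 10-0-, 100--}
Coverage chart:
  m8: 01000 ←essential
  m11: -1011,01-11
  m15: 01-11 ←essential
  m17: 1--01,1-0-1,10-0-,100--
  m18: 100-- ←essential
  m19: 1-0-1,100--
  m20: 10-0- ←essential
  m29: 1--01 ←essential
Essential: 01-11, 01000, 1--01, 10-0-, 100--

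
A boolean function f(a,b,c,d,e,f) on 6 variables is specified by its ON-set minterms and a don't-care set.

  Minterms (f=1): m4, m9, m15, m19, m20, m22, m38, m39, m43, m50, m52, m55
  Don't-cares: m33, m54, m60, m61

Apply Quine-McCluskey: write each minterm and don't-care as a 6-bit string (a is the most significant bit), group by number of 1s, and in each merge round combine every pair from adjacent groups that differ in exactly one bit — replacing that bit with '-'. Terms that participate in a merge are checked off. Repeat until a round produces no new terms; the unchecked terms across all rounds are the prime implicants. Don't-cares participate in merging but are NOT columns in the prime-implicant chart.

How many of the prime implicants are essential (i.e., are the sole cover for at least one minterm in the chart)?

[col 0] 000100*, 001001, 001111, 010011, 010100*, 010110*, 100001, 100110*, 100111*, 101011, 110010*, 110100*, 110110*, 110111*, 111100*, 111101*
[col 1] -10100*, -10110*, 0-0100, 0101-0*, 1-0110*, 1-0111*, 10011-*, 11-100, 110-10, 1101-0*, 11011-*, 11110-
[col 2] -101-0, 1-011-
Prime implicants: -101-0, 0-0100, 001001, 001111, 010011, 1-011-, 100001, 101011, 11-100, 110-10, 11110-
PI chart (minterm → PIs covering it):
  4 | 0-0100  (sole → essential)
  9 | 001001  (sole → essential)
  15 | 001111  (sole → essential)
  19 | 010011  (sole → essential)
  20 | -101-0,0-0100
  22 | -101-0  (sole → essential)
  38 | 1-011-  (sole → essential)
  39 | 1-011-  (sole → essential)
  43 | 101011  (sole → essential)
  50 | 110-10  (sole → essential)
  52 | -101-0,11-100
  55 | 1-011-  (sole → essential)
Essential prime implicants: -101-0, 0-0100, 001001, 001111, 010011, 1-011-, 101011, 110-10

8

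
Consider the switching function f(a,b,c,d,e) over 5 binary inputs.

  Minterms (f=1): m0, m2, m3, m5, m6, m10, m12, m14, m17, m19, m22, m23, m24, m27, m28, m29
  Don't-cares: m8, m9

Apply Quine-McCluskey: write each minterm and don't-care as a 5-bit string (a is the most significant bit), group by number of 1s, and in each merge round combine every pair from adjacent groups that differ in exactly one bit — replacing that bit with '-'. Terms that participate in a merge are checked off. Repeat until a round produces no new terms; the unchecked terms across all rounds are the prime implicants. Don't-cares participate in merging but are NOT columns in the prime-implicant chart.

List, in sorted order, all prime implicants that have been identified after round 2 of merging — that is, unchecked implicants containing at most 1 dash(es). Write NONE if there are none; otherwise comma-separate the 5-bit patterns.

-0011, -0110, 0001-, 00101, 0100-, 1-011, 10-11, 100-1, 1011-, 1110-

[col 0] 00000*, 00010*, 00011*, 00101, 00110*, 01000*, 01001*, 01010*, 01100*, 01110*, 10001*, 10011*, 10110*, 10111*, 11000*, 11011*, 11100*, 11101*
[col 1] -0011, -0110, -1000*, -1100*, 0-000*, 0-010*, 0-110*, 00-10*, 000-0*, 0001-, 01-00*, 01-10*, 010-0*, 0100-, 011-0*, 1-011, 10-11, 100-1, 1011-, 11-00*, 1110-
[col 2] -1-00, 0--10, 0-0-0, 01--0
Prime implicants: -0011, -0110, -1-00, 0--10, 0-0-0, 0001-, 00101, 01--0, 0100-, 1-011, 10-11, 100-1, 1011-, 1110-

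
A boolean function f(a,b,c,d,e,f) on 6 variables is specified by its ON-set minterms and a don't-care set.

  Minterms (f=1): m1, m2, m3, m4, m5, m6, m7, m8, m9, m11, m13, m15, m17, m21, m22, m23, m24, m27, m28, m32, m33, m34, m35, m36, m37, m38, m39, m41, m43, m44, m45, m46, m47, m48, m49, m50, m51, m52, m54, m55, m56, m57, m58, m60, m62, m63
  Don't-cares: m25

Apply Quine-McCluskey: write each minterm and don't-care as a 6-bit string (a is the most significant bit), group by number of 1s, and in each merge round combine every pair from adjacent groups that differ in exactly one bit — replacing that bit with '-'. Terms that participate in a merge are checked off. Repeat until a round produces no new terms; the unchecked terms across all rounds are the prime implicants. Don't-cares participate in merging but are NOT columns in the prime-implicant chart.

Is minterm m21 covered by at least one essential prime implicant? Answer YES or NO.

Round 0: 000001✓ 000010✓ 000011✓ 000100✓ 000101✓ 000110✓ 000111✓ 001000✓ 001001✓ 001011✓ 001101✓ 001111✓ 010001✓ 010101✓ 010110✓ 010111✓ 011000✓ 011001✓ 011011✓ 011100✓ 100000✓ 100001✓ 100010✓ 100011✓ 100100✓ 100101✓ 100110✓ 100111✓ 101001✓ 101011✓ 101100✓ 101101✓ 101110✓ 101111✓ 110000✓ 110001✓ 110010✓ 110011✓ 110100✓ 110110✓ 110111✓ 111000✓ 111001✓ 111010✓ 111100✓ 111110✓ 111111✓
Round 1: -00001✓ -00010✓ -00011✓ -00100✓ -00101✓ -00110✓ -00111✓ -01001✓ -01011✓ -01101✓ -01111✓ -10001✓ -10110✓ -10111✓ -11000✓ -11001✓ -11100✓ 0-0001✓ 0-0101✓ 0-0110✓ 0-0111✓ 0-1000✓ 0-1001✓ 0-1011✓ 00-001✓ 00-011✓ 00-101✓ 00-111✓ 000-01✓ 000-10✓ 000-11✓ 0000-1✓ 00001-✓ 0001-0✓ 0001-1✓ 00010-✓ 00011-✓ 001-01✓ 001-11✓ 0010-1✓ 00100-✓ 0011-1✓ 01-001✓ 010-01✓ 0101-1✓ 01011-✓ 011-00✓ 0110-1✓ 01100-✓ 1-0000✓ 1-0001✓ 1-0010✓ 1-0011✓ 1-0100✓ 1-0110✓ 1-0111✓ 1-1001✓ 1-1100✓ 1-1110✓ 1-1111✓ 10-001✓ 10-011✓ 10-100✓ 10-101✓ 10-110✓ 10-111✓ 100-00✓ 100-01✓ 100-10✓ 100-11✓ 1000-0✓ 1000-1✓ 10000-✓ 10001-✓ 1001-0✓ 1001-1✓ 10010-✓ 10011-✓ 101-01✓ 101-11✓ 1010-1✓ 1011-0✓ 1011-1✓ 10110-✓ 10111-✓ 11-000✓ 11-001✓ 11-010✓ 11-100✓ 11-110✓ 11-111✓ 110-00✓ 110-10✓ 110-11✓ 1100-0✓ 1100-1✓ 11000-✓ 11001-✓ 1101-0✓ 11011-✓ 111-00✓ 111-10✓ 1110-0✓ 11100-✓ 1111-0✓ 11111-✓
Round 2: --0001✓ --0110✓ --0111✓ --1001✓ -0-001✓ -0-011✓ -0-101✓ -0-111✓ -00-01✓ -00-10✓ -00-11✓ -000-1✓ -0001-✓ -001-0✓ -001-1✓ -0010-✓ -0011-✓ -01-01✓ -01-11✓ -010-1✓ -011-1✓ -1-001✓ -1011-✓ -11-00 -1100- 0--001✓ 0-0-01 0-01-1 0-011-✓ 0-10-1 0-100- 00--01✓ 00--11✓ 00-0-1✓ 00-1-1✓ 000--1✓ 000-1-✓ 0001--✓ 001--1✓ 1--001✓ 1--100✓ 1--110✓ 1--111✓ 1-0-00✓ 1-0-10✓ 1-0-11✓ 1-00-0✓ 1-00-1✓ 1-000-✓ 1-001-✓ 1-01-0✓ 1-011-✓ 1-11-0✓ 1-111-✓ 10--01✓ 10--11✓ 10-0-1✓ 10-1-0✓ 10-1-1✓ 10-10-✓ 10-11-✓ 100--0✓ 100--1✓ 100-0-✓ 100-1-✓ 1000--✓ 1001--✓ 101--1✓ 1011--✓ 11--00✓ 11--10✓ 11-0-0✓ 11-00- 11-1-0✓ 11-11-✓ 110--0✓ 110-1-✓ 1100--✓ 111--0✓
Round 3: ---001 --011- -0--01✓ -0--11✓ -0-0-1✓ -0-1-1✓ -00--1✓ -00-1- -001-- -01--1✓ 00---1✓ 1--1-0 1--11- 1-0--0 1-0-1- 1-00-- 10---1✓ 10-1-- 100--- 11---0
Round 4: -0---1
PIs = {---001, --011-, -0---1, -00-1-, -001--, -11-00, -1100-, 0-0-01, 0-01-1, 0-10-1, 0-100-, 1--1-0, 1--11-, 1-0--0, 1-0-1-, 1-00--, 10-1--, 100---, 11---0, 11-00-}
Coverage chart:
  m1: ---001,-0---1,0-0-01
  m2: -00-1- ←essential
  m3: -0---1,-00-1-
  m4: -001-- ←essential
  m5: -0---1,-001--,0-0-01,0-01-1
  m6: --011-,-00-1-,-001--
  m7: --011-,-0---1,-00-1-,-001--,0-01-1
  m8: 0-100- ←essential
  m9: ---001,-0---1,0-10-1,0-100-
  m11: -0---1,0-10-1
  m13: -0---1 ←essential
  m15: -0---1 ←essential
  m17: ---001,0-0-01
  m21: 0-0-01,0-01-1
  m22: --011- ←essential
  m23: --011-,0-01-1
  m24: -11-00,-1100-,0-100-
  m27: 0-10-1 ←essential
  m28: -11-00 ←essential
  m32: 1-0--0,1-00--,100---
  m33: ---001,-0---1,1-00--,100---
  m34: -00-1-,1-0--0,1-0-1-,1-00--,100---
  m35: -0---1,-00-1-,1-0-1-,1-00--,100---
  m36: -001--,1--1-0,1-0--0,10-1--,100---
  m37: -0---1,-001--,10-1--,100---
  m38: --011-,-00-1-,-001--,1--1-0,1--11-,1-0--0,1-0-1-,10-1--,100---
  m39: --011-,-0---1,-00-1-,-001--,1--11-,1-0-1-,10-1--,100---
  m41: ---001,-0---1
  m43: -0---1 ←essential
  m44: 1--1-0,10-1--
  m45: -0---1,10-1--
  m46: 1--1-0,1--11-,10-1--
  m47: -0---1,1--11-,10-1--
  m48: 1-0--0,1-00--,11---0,11-00-
  m49: ---001,1-00--,11-00-
  m50: 1-0--0,1-0-1-,1-00--,11---0
  m51: 1-0-1-,1-00--
  m52: 1--1-0,1-0--0,11---0
  m54: --011-,1--1-0,1--11-,1-0--0,1-0-1-,11---0
  m55: --011-,1--11-,1-0-1-
  m56: -11-00,-1100-,11---0,11-00-
  m57: ---001,-1100-,11-00-
  m58: 11---0 ←essential
  m60: -11-00,1--1-0,11---0
  m62: 1--1-0,1--11-,11---0
  m63: 1--11- ←essential
Essential: --011-, -0---1, -00-1-, -001--, -11-00, 0-10-1, 0-100-, 1--11-, 11---0

NO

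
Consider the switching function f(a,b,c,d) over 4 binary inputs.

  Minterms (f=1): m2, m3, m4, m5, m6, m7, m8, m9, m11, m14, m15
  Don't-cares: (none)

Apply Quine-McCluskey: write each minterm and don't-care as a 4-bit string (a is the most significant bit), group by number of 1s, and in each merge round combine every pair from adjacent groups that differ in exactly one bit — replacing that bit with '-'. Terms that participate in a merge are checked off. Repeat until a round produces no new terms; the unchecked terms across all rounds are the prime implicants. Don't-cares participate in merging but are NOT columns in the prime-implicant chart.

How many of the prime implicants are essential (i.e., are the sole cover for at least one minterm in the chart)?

[col 0] 0010*, 0011*, 0100*, 0101*, 0110*, 0111*, 1000*, 1001*, 1011*, 1110*, 1111*
[col 1] -011*, -110*, -111*, 0-10*, 0-11*, 001-*, 01-0*, 01-1*, 010-*, 011-*, 1-11*, 10-1, 100-, 111-*
[col 2] --11, -11-, 0-1-, 01--
Prime implicants: --11, -11-, 0-1-, 01--, 10-1, 100-
PI chart (minterm → PIs covering it):
  2 | 0-1-  (sole → essential)
  3 | --11,0-1-
  4 | 01--  (sole → essential)
  5 | 01--  (sole → essential)
  6 | -11-,0-1-,01--
  7 | --11,-11-,0-1-,01--
  8 | 100-  (sole → essential)
  9 | 10-1,100-
  11 | --11,10-1
  14 | -11-  (sole → essential)
  15 | --11,-11-
Essential prime implicants: -11-, 0-1-, 01--, 100-

4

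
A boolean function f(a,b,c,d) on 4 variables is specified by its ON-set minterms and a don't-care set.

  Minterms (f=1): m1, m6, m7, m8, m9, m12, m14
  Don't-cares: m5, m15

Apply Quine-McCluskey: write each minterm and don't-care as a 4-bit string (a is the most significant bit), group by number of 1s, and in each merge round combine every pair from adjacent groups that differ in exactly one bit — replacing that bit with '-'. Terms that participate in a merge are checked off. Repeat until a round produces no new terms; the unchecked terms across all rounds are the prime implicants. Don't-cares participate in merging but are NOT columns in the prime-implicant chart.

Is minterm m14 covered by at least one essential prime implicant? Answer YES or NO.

Round 0: 0001✓ 0101✓ 0110✓ 0111✓ 1000✓ 1001✓ 1100✓ 1110✓ 1111✓
Round 1: -001 -110✓ -111✓ 0-01 01-1 011-✓ 1-00 100- 11-0 111-✓
Round 2: -11-
PIs = {-001, -11-, 0-01, 01-1, 1-00, 100-, 11-0}
Coverage chart:
  m1: -001,0-01
  m6: -11- ←essential
  m7: -11-,01-1
  m8: 1-00,100-
  m9: -001,100-
  m12: 1-00,11-0
  m14: -11-,11-0
Essential: -11-

YES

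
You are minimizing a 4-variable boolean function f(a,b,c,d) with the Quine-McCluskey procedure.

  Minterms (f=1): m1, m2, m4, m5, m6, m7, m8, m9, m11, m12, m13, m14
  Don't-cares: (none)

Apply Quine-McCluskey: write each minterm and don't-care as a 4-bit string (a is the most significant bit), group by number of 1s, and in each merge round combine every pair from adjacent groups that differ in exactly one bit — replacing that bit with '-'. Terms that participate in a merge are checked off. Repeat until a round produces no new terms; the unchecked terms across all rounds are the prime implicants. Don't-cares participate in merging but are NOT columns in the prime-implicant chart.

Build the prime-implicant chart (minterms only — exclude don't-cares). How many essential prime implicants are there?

6

size-2^0 implicants → 0001(✓)  0010(✓)  0100(✓)  0101(✓)  0110(✓)  0111(✓)  1000(✓)  1001(✓)  1011(✓)  1100(✓)  1101(✓)  1110(✓)
size-2^1 implicants → -001(✓)  -100(✓)  -101(✓)  -110(✓)  0-01(✓)  0-10  01-0(✓)  01-1(✓)  010-(✓)  011-(✓)  1-00(✓)  1-01(✓)  10-1  100-(✓)  11-0(✓)  110-(✓)
size-2^2 implicants → --01  -1-0  -10-  01--  1-0-
Unchecked terms (primes): --01, -1-0, -10-, 0-10, 01--, 1-0-, 10-1
Minterm coverage:
  m1 ⊆ --01 [E]
  m2 ⊆ 0-10 [E]
  m4 ⊆ -1-0,-10-,01--
  m5 ⊆ --01,-10-,01--
  m6 ⊆ -1-0,0-10,01--
  m7 ⊆ 01-- [E]
  m8 ⊆ 1-0- [E]
  m9 ⊆ --01,1-0-,10-1
  m11 ⊆ 10-1 [E]
  m12 ⊆ -1-0,-10-,1-0-
  m13 ⊆ --01,-10-,1-0-
  m14 ⊆ -1-0 [E]
E = {--01, -1-0, 0-10, 01--, 1-0-, 10-1}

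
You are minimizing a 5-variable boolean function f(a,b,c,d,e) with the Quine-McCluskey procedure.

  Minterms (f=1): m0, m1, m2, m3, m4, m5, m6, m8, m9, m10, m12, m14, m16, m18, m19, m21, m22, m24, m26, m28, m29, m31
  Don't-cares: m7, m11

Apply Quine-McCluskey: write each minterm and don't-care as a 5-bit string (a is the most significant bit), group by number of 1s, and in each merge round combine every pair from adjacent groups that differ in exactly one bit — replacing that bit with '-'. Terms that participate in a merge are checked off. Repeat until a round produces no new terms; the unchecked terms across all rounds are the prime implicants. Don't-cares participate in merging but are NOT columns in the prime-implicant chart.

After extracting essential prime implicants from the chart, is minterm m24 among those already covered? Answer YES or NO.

YES

size-2^0 implicants → 00000(✓)  00001(✓)  00010(✓)  00011(✓)  00100(✓)  00101(✓)  00110(✓)  00111(✓)  01000(✓)  01001(✓)  01010(✓)  01011(✓)  01100(✓)  01110(✓)  10000(✓)  10010(✓)  10011(✓)  10101(✓)  10110(✓)  11000(✓)  11010(✓)  11100(✓)  11101(✓)  11111(✓)
size-2^1 implicants → -0000(✓)  -0010(✓)  -0011(✓)  -0101  -0110(✓)  -1000(✓)  -1010(✓)  -1100(✓)  0-000(✓)  0-001(✓)  0-010(✓)  0-011(✓)  0-100(✓)  0-110(✓)  00-00(✓)  00-01(✓)  00-10(✓)  00-11(✓)  000-0(✓)  000-1(✓)  0000-(✓)  0001-(✓)  001-0(✓)  001-1(✓)  0010-(✓)  0011-(✓)  01-00(✓)  01-10(✓)  010-0(✓)  010-1(✓)  0100-(✓)  0101-(✓)  011-0(✓)  1-000(✓)  1-010(✓)  1-101  10-10(✓)  100-0(✓)  1001-(✓)  11-00(✓)  110-0(✓)  111-1  1110-
size-2^2 implicants → --000(✓)  --010(✓)  -0-10  -00-0(✓)  -001-  -1-00  -10-0(✓)  0--00(✓)  0--10(✓)  0-0-0(✓)  0-0-1(✓)  0-00-(✓)  0-01-(✓)  0-1-0(✓)  00--0(✓)  00--1(✓)  00-0-(✓)  00-1-(✓)  000--(✓)  001--(✓)  01--0(✓)  010--(✓)  1-0-0(✓)
size-2^3 implicants → --0-0  0---0  0-0--  00---
Unchecked terms (primes): --0-0, -0-10, -001-, -0101, -1-00, 0---0, 0-0--, 00---, 1-101, 111-1, 1110-
Minterm coverage:
  m0 ⊆ --0-0,0---0,0-0--,00---
  m1 ⊆ 0-0--,00---
  m2 ⊆ --0-0,-0-10,-001-,0---0,0-0--,00---
  m3 ⊆ -001-,0-0--,00---
  m4 ⊆ 0---0,00---
  m5 ⊆ -0101,00---
  m6 ⊆ -0-10,0---0,00---
  m8 ⊆ --0-0,-1-00,0---0,0-0--
  m9 ⊆ 0-0-- [E]
  m10 ⊆ --0-0,0---0,0-0--
  m12 ⊆ -1-00,0---0
  m14 ⊆ 0---0 [E]
  m16 ⊆ --0-0 [E]
  m18 ⊆ --0-0,-0-10,-001-
  m19 ⊆ -001- [E]
  m21 ⊆ -0101,1-101
  m22 ⊆ -0-10 [E]
  m24 ⊆ --0-0,-1-00
  m26 ⊆ --0-0 [E]
  m28 ⊆ -1-00,1110-
  m29 ⊆ 1-101,111-1,1110-
  m31 ⊆ 111-1 [E]
E = {--0-0, -0-10, -001-, 0---0, 0-0--, 111-1}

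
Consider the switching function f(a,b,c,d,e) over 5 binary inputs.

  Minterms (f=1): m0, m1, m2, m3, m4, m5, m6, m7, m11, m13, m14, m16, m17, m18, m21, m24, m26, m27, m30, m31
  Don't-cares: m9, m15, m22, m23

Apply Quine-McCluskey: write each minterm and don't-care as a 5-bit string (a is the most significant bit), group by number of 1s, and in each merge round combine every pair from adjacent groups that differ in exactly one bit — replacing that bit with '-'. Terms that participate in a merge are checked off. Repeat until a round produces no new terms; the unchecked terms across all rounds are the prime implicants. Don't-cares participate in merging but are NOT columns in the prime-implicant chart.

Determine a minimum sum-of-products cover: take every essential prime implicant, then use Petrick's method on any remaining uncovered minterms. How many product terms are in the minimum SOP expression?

[col 0] 00000*, 00001*, 00010*, 00011*, 00100*, 00101*, 00110*, 00111*, 01001*, 01011*, 01101*, 01110*, 01111*, 10000*, 10001*, 10010*, 10101*, 10110*, 10111*, 11000*, 11010*, 11011*, 11110*, 11111*
[col 1] -0000*, -0001*, -0010*, -0101*, -0110*, -0111*, -1011*, -1110*, -1111*, 0-001*, 0-011*, 0-101*, 0-110*, 0-111*, 00-00*, 00-01*, 00-10*, 00-11*, 000-0*, 000-1*, 0000-*, 0001-*, 001-0*, 001-1*, 0010-*, 0011-*, 01-01*, 01-11*, 010-1*, 011-1*, 0111-*, 1-000*, 1-010*, 1-110*, 1-111*, 10-01*, 10-10*, 100-0*, 1000-*, 101-1*, 1011-*, 11-10*, 11-11*, 110-0*, 1101-*, 1111-*
[col 2] --110*, --111*, -0-01, -0-10, -00-0, -000-, -01-1, -011-*, -1-11, -111-*, 0--01*, 0--11*, 0-0-1*, 0-1-1*, 0-11-*, 00--0*, 00--1*, 00-0-*, 00-1-*, 000--*, 001--*, 01--1*, 1--10, 1-0-0, 1-11-*, 11-1-
[col 3] --11-, 0---1, 00---
Prime implicants: --11-, -0-01, -0-10, -00-0, -000-, -01-1, -1-11, 0---1, 00---, 1--10, 1-0-0, 11-1-
PI chart (minterm → PIs covering it):
  0 | -00-0,-000-,00---
  1 | -0-01,-000-,0---1,00---
  2 | -0-10,-00-0,00---
  3 | 0---1,00---
  4 | 00---  (sole → essential)
  5 | -0-01,-01-1,0---1,00---
  6 | --11-,-0-10,00---
  7 | --11-,-01-1,0---1,00---
  11 | -1-11,0---1
  13 | 0---1  (sole → essential)
  14 | --11-  (sole → essential)
  16 | -00-0,-000-,1-0-0
  17 | -0-01,-000-
  18 | -0-10,-00-0,1--10,1-0-0
  21 | -0-01,-01-1
  24 | 1-0-0  (sole → essential)
  26 | 1--10,1-0-0,11-1-
  27 | -1-11,11-1-
  30 | --11-,1--10,11-1-
  31 | --11-,-1-11,11-1-
Essential prime implicants: --11-, 0---1, 00---, 1-0-0
Petrick residual → -0-01, -1-11
Minimum SOP uses 6 PIs: cd + b'd'e + bde + a'e + a'b' + ac'e'

6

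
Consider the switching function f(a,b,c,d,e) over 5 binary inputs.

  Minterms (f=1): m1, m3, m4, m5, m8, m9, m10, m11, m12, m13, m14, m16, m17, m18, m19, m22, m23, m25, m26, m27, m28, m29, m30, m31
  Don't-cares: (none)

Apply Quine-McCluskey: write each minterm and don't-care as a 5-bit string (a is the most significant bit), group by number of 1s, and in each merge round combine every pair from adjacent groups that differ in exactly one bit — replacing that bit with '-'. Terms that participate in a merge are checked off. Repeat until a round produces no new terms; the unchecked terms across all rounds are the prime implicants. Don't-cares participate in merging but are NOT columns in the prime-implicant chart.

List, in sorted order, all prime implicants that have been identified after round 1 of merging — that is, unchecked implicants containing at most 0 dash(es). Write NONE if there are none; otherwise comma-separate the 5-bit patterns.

NONE

Round 0: 00001✓ 00011✓ 00100✓ 00101✓ 01000✓ 01001✓ 01010✓ 01011✓ 01100✓ 01101✓ 01110✓ 10000✓ 10001✓ 10010✓ 10011✓ 10110✓ 10111✓ 11001✓ 11010✓ 11011✓ 11100✓ 11101✓ 11110✓ 11111✓
Round 1: -0001✓ -0011✓ -1001✓ -1010✓ -1011✓ -1100✓ -1101✓ -1110✓ 0-001✓ 0-011✓ 0-100✓ 0-101✓ 00-01✓ 000-1✓ 0010-✓ 01-00✓ 01-01✓ 01-10✓ 010-0✓ 010-1✓ 0100-✓ 0101-✓ 011-0✓ 0110-✓ 1-001✓ 1-010✓ 1-011✓ 1-110✓ 1-111✓ 10-10✓ 10-11✓ 100-0✓ 100-1✓ 1000-✓ 1001-✓ 1011-✓ 11-01✓ 11-10✓ 11-11✓ 110-1✓ 1101-✓ 111-0✓ 111-1✓ 1110-✓ 1111-✓
Round 2: --001✓ --011✓ -00-1✓ -1-01 -1-10 -10-1✓ -101- -11-0 -110- 0--01 0-0-1✓ 0-10- 01--0 01-0- 010-- 1--10✓ 1--11✓ 1-0-1✓ 1-01-✓ 1-11-✓ 10-1-✓ 100-- 11--1 11-1-✓ 111--
Round 3: --0-1 1--1-
PIs = {--0-1, -1-01, -1-10, -101-, -11-0, -110-, 0--01, 0-10-, 01--0, 01-0-, 010--, 1--1-, 100--, 11--1, 111--}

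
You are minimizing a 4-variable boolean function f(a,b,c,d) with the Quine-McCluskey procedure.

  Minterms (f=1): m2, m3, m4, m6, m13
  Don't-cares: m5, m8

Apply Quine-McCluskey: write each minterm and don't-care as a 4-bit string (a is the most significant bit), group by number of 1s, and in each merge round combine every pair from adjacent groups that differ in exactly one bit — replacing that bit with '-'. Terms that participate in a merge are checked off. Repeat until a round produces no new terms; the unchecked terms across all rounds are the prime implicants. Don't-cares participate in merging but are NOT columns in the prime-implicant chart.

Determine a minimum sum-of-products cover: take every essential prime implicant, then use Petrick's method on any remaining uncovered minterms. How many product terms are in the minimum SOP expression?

3

size-2^0 implicants → 0010(✓)  0011(✓)  0100(✓)  0101(✓)  0110(✓)  1000  1101(✓)
size-2^1 implicants → -101  0-10  001-  01-0  010-
Unchecked terms (primes): -101, 0-10, 001-, 01-0, 010-, 1000
Minterm coverage:
  m2 ⊆ 0-10,001-
  m3 ⊆ 001- [E]
  m4 ⊆ 01-0,010-
  m6 ⊆ 0-10,01-0
  m13 ⊆ -101 [E]
E = {-101, 001-}
Petrick residual → 01-0
Cover = bc'd + a'b'c + a'bd'  |cover|=3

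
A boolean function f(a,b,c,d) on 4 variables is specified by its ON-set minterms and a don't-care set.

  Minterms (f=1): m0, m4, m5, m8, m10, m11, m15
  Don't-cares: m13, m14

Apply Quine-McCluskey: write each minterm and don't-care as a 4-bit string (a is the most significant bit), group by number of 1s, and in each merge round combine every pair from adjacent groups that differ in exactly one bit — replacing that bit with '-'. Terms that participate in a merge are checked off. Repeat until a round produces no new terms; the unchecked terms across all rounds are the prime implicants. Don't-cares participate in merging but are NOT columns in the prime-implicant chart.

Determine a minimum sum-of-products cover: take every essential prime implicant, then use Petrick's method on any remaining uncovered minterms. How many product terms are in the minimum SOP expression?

3

[col 0] 0000*, 0100*, 0101*, 1000*, 1010*, 1011*, 1101*, 1110*, 1111*
[col 1] -000, -101, 0-00, 010-, 1-10*, 1-11*, 10-0, 101-*, 11-1, 111-*
[col 2] 1-1-
Prime implicants: -000, -101, 0-00, 010-, 1-1-, 10-0, 11-1
PI chart (minterm → PIs covering it):
  0 | -000,0-00
  4 | 0-00,010-
  5 | -101,010-
  8 | -000,10-0
  10 | 1-1-,10-0
  11 | 1-1-  (sole → essential)
  15 | 1-1-,11-1
Essential prime implicants: 1-1-
Petrick residual → -000, 010-
Minimum SOP uses 3 PIs: b'c'd' + a'bc' + ac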